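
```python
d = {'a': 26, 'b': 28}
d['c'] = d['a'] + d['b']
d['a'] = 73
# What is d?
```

After line 1: d = {'a': 26, 'b': 28}
After line 2 (d['c'] = 26 + 28): d = {'a': 26, 'b': 28, 'c': 54}
After line 3: d = {'a': 73, 'b': 28, 'c': 54}

{'a': 73, 'b': 28, 'c': 54}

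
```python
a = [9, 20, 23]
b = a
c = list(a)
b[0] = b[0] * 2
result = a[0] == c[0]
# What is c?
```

After line 1: a = [9, 20, 23]
After line 2 (b = a, alias): a = [9, 20, 23], b = [9, 20, 23]
After line 3 (c = list(a) is a copy, new object): c = [9, 20, 23]
After line 4 (b[0] = 9 * 2 = 18; mutates shared a/b): a = b = [18, 20, 23], c = [9, 20, 23]
After line 5 (a[0] = 18, c[0] = 9; result = False)

[9, 20, 23]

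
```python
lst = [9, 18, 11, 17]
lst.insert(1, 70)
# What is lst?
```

[9, 70, 18, 11, 17]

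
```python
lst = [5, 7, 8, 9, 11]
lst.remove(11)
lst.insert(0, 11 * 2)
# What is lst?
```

After line 1: lst = [5, 7, 8, 9, 11]
After line 2 (remove first 11): lst = [5, 7, 8, 9]
After line 3 (insert 22 at index 0): lst = [22, 5, 7, 8, 9]

[22, 5, 7, 8, 9]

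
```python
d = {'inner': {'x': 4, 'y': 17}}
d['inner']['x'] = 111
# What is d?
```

After line 1: d = {'inner': {'x': 4, 'y': 17}}
After line 2 (inner x overwritten): d = {'inner': {'x': 111, 'y': 17}}

{'inner': {'x': 111, 'y': 17}}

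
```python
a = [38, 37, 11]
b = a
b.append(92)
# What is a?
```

After line 1: a = [38, 37, 11]
After line 2 (b = a is an alias, same object): a = [38, 37, 11], b = [38, 37, 11]
After line 3 (b.append mutates the shared list): a = [38, 37, 11, 92], b = [38, 37, 11, 92]

[38, 37, 11, 92]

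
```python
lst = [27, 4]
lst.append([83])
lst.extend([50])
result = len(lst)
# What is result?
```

After line 1: lst = [27, 4]
After line 2 (append adds [83] as single element): lst = [27, 4, [83]]
After line 3 (extend unpacks [50], adds 50): lst = [27, 4, [83], 50]
After line 4: result = len(lst) = 4

4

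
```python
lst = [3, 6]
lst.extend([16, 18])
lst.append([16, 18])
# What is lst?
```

After line 1: lst = [3, 6]
After line 2 (extend unpacks [16, 18]): lst = [3, 6, 16, 18]
After line 3 (append adds [16, 18] as single element): lst = [3, 6, 16, 18, [16, 18]]

[3, 6, 16, 18, [16, 18]]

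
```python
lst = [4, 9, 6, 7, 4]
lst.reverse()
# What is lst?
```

[4, 7, 6, 9, 4]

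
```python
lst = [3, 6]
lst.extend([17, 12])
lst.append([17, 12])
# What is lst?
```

After line 1: lst = [3, 6]
After line 2 (extend unpacks [17, 12]): lst = [3, 6, 17, 12]
After line 3 (append adds [17, 12] as single element): lst = [3, 6, 17, 12, [17, 12]]

[3, 6, 17, 12, [17, 12]]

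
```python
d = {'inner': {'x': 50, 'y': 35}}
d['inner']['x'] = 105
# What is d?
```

After line 1: d = {'inner': {'x': 50, 'y': 35}}
After line 2 (inner x overwritten): d = {'inner': {'x': 105, 'y': 35}}

{'inner': {'x': 105, 'y': 35}}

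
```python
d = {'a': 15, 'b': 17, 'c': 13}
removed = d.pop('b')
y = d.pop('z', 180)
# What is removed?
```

After line 1: d = {'a': 15, 'b': 17, 'c': 13}
After line 2 (pop 'b' returns 17): d = {'a': 15, 'c': 13}, removed = 17
After line 3 (pop 'z' missing, returns default 180): d = {'a': 15, 'c': 13}, y = 180

17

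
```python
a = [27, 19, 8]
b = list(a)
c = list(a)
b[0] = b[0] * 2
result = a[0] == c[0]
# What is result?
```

After line 1: a = [27, 19, 8]
After line 2 (b = list(a), copy): a = [27, 19, 8], b = [27, 19, 8]
After line 3 (c = list(a) is a copy, new object): c = [27, 19, 8]
After line 4 (b[0] = 27 * 2 = 54; only b mutates (copy)): a = [27, 19, 8], b = [54, 19, 8], c = [27, 19, 8]
After line 5 (a[0] = 27, c[0] = 27; result = True)

True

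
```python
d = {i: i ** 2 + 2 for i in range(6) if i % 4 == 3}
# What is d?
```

{3: 11}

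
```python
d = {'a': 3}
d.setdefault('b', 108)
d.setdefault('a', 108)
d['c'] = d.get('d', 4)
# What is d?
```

After line 1: d = {'a': 3}
After line 2 (setdefault adds 'b'=108): d = {'a': 3, 'b': 108}
After line 3 (setdefault 'a' no-op, already exists): d = {'a': 3, 'b': 108}
After line 4 (get('d', 4) returns default since 'd' not in d): d = {'a': 3, 'b': 108, 'c': 4}

{'a': 3, 'b': 108, 'c': 4}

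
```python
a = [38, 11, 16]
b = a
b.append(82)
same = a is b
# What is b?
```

After line 1: a = [38, 11, 16]
After line 2 (b = a is an alias, same object): a = [38, 11, 16], b = [38, 11, 16]
After line 3 (b.append mutates the shared list): a = [38, 11, 16, 82], b = [38, 11, 16, 82]
After line 4 (same = a is b; same object -> True): same = True

[38, 11, 16, 82]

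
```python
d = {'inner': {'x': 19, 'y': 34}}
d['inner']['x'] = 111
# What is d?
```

After line 1: d = {'inner': {'x': 19, 'y': 34}}
After line 2 (inner x overwritten): d = {'inner': {'x': 111, 'y': 34}}

{'inner': {'x': 111, 'y': 34}}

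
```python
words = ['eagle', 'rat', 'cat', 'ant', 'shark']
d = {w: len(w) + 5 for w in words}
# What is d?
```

{'eagle': 10, 'rat': 8, 'cat': 8, 'ant': 8, 'shark': 10}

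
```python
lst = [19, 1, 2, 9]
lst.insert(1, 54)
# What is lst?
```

[19, 54, 1, 2, 9]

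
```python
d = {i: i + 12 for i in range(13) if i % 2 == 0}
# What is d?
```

{0: 12, 2: 14, 4: 16, 6: 18, 8: 20, 10: 22, 12: 24}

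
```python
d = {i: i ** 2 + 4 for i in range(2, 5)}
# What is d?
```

{2: 8, 3: 13, 4: 20}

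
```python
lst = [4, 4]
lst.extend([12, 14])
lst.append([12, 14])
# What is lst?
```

After line 1: lst = [4, 4]
After line 2 (extend unpacks [12, 14]): lst = [4, 4, 12, 14]
After line 3 (append adds [12, 14] as single element): lst = [4, 4, 12, 14, [12, 14]]

[4, 4, 12, 14, [12, 14]]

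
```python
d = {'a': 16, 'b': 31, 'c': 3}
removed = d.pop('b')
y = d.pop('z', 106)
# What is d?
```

After line 1: d = {'a': 16, 'b': 31, 'c': 3}
After line 2 (pop 'b' returns 31): d = {'a': 16, 'c': 3}, removed = 31
After line 3 (pop 'z' missing, returns default 106): d = {'a': 16, 'c': 3}, y = 106

{'a': 16, 'c': 3}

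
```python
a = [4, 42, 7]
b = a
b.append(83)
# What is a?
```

After line 1: a = [4, 42, 7]
After line 2 (b = a is an alias, same object): a = [4, 42, 7], b = [4, 42, 7]
After line 3 (b.append mutates the shared list): a = [4, 42, 7, 83], b = [4, 42, 7, 83]

[4, 42, 7, 83]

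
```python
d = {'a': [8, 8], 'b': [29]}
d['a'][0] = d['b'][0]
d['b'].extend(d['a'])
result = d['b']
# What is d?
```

After line 1: d = {'a': [8, 8], 'b': [29]}
After line 2 (a[0] = b[0] = 29): d = {'a': [29, 8], 'b': [29]}
After line 3 (b.extend(a) appends [29, 8]): d = {'a': [29, 8], 'b': [29, 29, 8]}
After line 4: result = d['b'] = [29, 29, 8]

{'a': [29, 8], 'b': [29, 29, 8]}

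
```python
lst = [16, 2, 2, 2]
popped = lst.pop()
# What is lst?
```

[16, 2, 2]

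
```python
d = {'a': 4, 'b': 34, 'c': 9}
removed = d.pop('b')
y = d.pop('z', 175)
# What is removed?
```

After line 1: d = {'a': 4, 'b': 34, 'c': 9}
After line 2 (pop 'b' returns 34): d = {'a': 4, 'c': 9}, removed = 34
After line 3 (pop 'z' missing, returns default 175): d = {'a': 4, 'c': 9}, y = 175

34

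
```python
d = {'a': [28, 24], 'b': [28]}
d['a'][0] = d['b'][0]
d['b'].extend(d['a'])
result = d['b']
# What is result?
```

After line 1: d = {'a': [28, 24], 'b': [28]}
After line 2 (a[0] = b[0] = 28): d = {'a': [28, 24], 'b': [28]}
After line 3 (b.extend(a) appends [28, 24]): d = {'a': [28, 24], 'b': [28, 28, 24]}
After line 4: result = d['b'] = [28, 28, 24]

[28, 28, 24]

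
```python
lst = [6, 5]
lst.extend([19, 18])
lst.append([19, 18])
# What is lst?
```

After line 1: lst = [6, 5]
After line 2 (extend unpacks [19, 18]): lst = [6, 5, 19, 18]
After line 3 (append adds [19, 18] as single element): lst = [6, 5, 19, 18, [19, 18]]

[6, 5, 19, 18, [19, 18]]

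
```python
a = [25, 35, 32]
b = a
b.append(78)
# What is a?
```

After line 1: a = [25, 35, 32]
After line 2 (b = a is an alias, same object): a = [25, 35, 32], b = [25, 35, 32]
After line 3 (b.append mutates the shared list): a = [25, 35, 32, 78], b = [25, 35, 32, 78]

[25, 35, 32, 78]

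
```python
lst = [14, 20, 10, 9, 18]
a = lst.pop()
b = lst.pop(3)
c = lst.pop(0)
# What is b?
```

After line 1: lst = [14, 20, 10, 9, 18]
After line 2 (pop() -> a = 18): lst = [14, 20, 10, 9]
After line 3 (pop(3) -> b = 9): lst = [14, 20, 10]
After line 4 (pop(0) -> c = 14): lst = [20, 10]

9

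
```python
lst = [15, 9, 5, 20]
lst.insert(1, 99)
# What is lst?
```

[15, 99, 9, 5, 20]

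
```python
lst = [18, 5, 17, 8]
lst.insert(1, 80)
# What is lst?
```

[18, 80, 5, 17, 8]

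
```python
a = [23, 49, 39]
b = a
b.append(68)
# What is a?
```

After line 1: a = [23, 49, 39]
After line 2 (b = a is an alias, same object): a = [23, 49, 39], b = [23, 49, 39]
After line 3 (b.append mutates the shared list): a = [23, 49, 39, 68], b = [23, 49, 39, 68]

[23, 49, 39, 68]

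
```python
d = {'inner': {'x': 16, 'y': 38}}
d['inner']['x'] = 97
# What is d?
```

After line 1: d = {'inner': {'x': 16, 'y': 38}}
After line 2 (inner x overwritten): d = {'inner': {'x': 97, 'y': 38}}

{'inner': {'x': 97, 'y': 38}}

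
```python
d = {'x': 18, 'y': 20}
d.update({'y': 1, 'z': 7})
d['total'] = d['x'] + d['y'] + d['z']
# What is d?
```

After line 1: d = {'x': 18, 'y': 20}
After line 2 (y overwritten, z added): d = {'x': 18, 'y': 1, 'z': 7}
After line 3 (total = 18 + 1 + 7 = 26): d = {'x': 18, 'y': 1, 'z': 7, 'total': 26}

{'x': 18, 'y': 1, 'z': 7, 'total': 26}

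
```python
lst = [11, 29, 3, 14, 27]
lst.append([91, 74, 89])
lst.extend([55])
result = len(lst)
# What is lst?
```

After line 1: lst = [11, 29, 3, 14, 27]
After line 2 (append adds [91, 74, 89] as single element): lst = [11, 29, 3, 14, 27, [91, 74, 89]]
After line 3 (extend unpacks [55], adds 55): lst = [11, 29, 3, 14, 27, [91, 74, 89], 55]
After line 4: result = len(lst) = 7

[11, 29, 3, 14, 27, [91, 74, 89], 55]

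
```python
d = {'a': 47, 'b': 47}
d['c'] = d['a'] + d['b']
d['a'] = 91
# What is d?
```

After line 1: d = {'a': 47, 'b': 47}
After line 2 (d['c'] = 47 + 47): d = {'a': 47, 'b': 47, 'c': 94}
After line 3: d = {'a': 91, 'b': 47, 'c': 94}

{'a': 91, 'b': 47, 'c': 94}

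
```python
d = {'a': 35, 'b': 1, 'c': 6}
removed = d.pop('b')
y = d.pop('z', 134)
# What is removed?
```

After line 1: d = {'a': 35, 'b': 1, 'c': 6}
After line 2 (pop 'b' returns 1): d = {'a': 35, 'c': 6}, removed = 1
After line 3 (pop 'z' missing, returns default 134): d = {'a': 35, 'c': 6}, y = 134

1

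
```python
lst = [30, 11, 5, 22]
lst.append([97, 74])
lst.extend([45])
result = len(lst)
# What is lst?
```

After line 1: lst = [30, 11, 5, 22]
After line 2 (append adds [97, 74] as single element): lst = [30, 11, 5, 22, [97, 74]]
After line 3 (extend unpacks [45], adds 45): lst = [30, 11, 5, 22, [97, 74], 45]
After line 4: result = len(lst) = 6

[30, 11, 5, 22, [97, 74], 45]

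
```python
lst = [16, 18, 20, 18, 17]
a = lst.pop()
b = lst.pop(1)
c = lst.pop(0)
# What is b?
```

After line 1: lst = [16, 18, 20, 18, 17]
After line 2 (pop() -> a = 17): lst = [16, 18, 20, 18]
After line 3 (pop(1) -> b = 18): lst = [16, 20, 18]
After line 4 (pop(0) -> c = 16): lst = [20, 18]

18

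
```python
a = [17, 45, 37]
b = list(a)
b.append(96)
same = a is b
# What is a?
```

After line 1: a = [17, 45, 37]
After line 2 (b = list(a) is a shallow copy, new object): a = [17, 45, 37], b = [17, 45, 37]
After line 3 (append only mutates b): a = [17, 45, 37], b = [17, 45, 37, 96]
After line 4 (same = a is b; different objects -> False): same = False

[17, 45, 37]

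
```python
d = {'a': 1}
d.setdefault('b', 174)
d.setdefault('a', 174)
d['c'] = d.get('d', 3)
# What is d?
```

After line 1: d = {'a': 1}
After line 2 (setdefault adds 'b'=174): d = {'a': 1, 'b': 174}
After line 3 (setdefault 'a' no-op, already exists): d = {'a': 1, 'b': 174}
After line 4 (get('d', 3) returns default since 'd' not in d): d = {'a': 1, 'b': 174, 'c': 3}

{'a': 1, 'b': 174, 'c': 3}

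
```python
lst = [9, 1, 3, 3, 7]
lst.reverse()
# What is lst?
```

[7, 3, 3, 1, 9]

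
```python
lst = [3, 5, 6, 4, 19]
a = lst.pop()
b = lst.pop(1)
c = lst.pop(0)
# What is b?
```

After line 1: lst = [3, 5, 6, 4, 19]
After line 2 (pop() -> a = 19): lst = [3, 5, 6, 4]
After line 3 (pop(1) -> b = 5): lst = [3, 6, 4]
After line 4 (pop(0) -> c = 3): lst = [6, 4]

5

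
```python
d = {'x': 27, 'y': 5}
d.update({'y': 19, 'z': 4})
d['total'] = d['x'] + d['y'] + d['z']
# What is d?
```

After line 1: d = {'x': 27, 'y': 5}
After line 2 (y overwritten, z added): d = {'x': 27, 'y': 19, 'z': 4}
After line 3 (total = 27 + 19 + 4 = 50): d = {'x': 27, 'y': 19, 'z': 4, 'total': 50}

{'x': 27, 'y': 19, 'z': 4, 'total': 50}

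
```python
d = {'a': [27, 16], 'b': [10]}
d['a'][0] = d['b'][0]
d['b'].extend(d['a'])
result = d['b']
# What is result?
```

After line 1: d = {'a': [27, 16], 'b': [10]}
After line 2 (a[0] = b[0] = 10): d = {'a': [10, 16], 'b': [10]}
After line 3 (b.extend(a) appends [10, 16]): d = {'a': [10, 16], 'b': [10, 10, 16]}
After line 4: result = d['b'] = [10, 10, 16]

[10, 10, 16]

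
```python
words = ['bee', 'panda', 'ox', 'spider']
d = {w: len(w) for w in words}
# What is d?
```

{'bee': 3, 'panda': 5, 'ox': 2, 'spider': 6}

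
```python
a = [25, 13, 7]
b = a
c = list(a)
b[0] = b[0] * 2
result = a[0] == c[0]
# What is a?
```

After line 1: a = [25, 13, 7]
After line 2 (b = a, alias): a = [25, 13, 7], b = [25, 13, 7]
After line 3 (c = list(a) is a copy, new object): c = [25, 13, 7]
After line 4 (b[0] = 25 * 2 = 50; mutates shared a/b): a = b = [50, 13, 7], c = [25, 13, 7]
After line 5 (a[0] = 50, c[0] = 25; result = False)

[50, 13, 7]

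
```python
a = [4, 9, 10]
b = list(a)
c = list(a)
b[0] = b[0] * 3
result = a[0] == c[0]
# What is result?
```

After line 1: a = [4, 9, 10]
After line 2 (b = list(a), copy): a = [4, 9, 10], b = [4, 9, 10]
After line 3 (c = list(a) is a copy, new object): c = [4, 9, 10]
After line 4 (b[0] = 4 * 3 = 12; only b mutates (copy)): a = [4, 9, 10], b = [12, 9, 10], c = [4, 9, 10]
After line 5 (a[0] = 4, c[0] = 4; result = True)

True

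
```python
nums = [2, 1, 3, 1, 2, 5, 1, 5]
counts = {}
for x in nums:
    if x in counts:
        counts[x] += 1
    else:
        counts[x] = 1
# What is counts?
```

Initial: counts = {}, nums = [2, 1, 3, 1, 2, 5, 1, 5]
See 2: counts = {2: 1}
See 1: counts = {2: 1, 1: 1}
See 3: counts = {2: 1, 1: 1, 3: 1}
See 1: counts = {2: 1, 1: 2, 3: 1}
See 2: counts = {2: 2, 1: 2, 3: 1}
See 5: counts = {2: 2, 1: 2, 3: 1, 5: 1}
See 1: counts = {2: 2, 1: 3, 3: 1, 5: 1}
See 5: counts = {2: 2, 1: 3, 3: 1, 5: 2}

{2: 2, 1: 3, 3: 1, 5: 2}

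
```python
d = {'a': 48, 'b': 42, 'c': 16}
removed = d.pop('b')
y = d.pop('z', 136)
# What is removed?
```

After line 1: d = {'a': 48, 'b': 42, 'c': 16}
After line 2 (pop 'b' returns 42): d = {'a': 48, 'c': 16}, removed = 42
After line 3 (pop 'z' missing, returns default 136): d = {'a': 48, 'c': 16}, y = 136

42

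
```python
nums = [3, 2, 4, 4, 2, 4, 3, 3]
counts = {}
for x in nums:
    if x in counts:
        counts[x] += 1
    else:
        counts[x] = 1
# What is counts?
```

Initial: counts = {}, nums = [3, 2, 4, 4, 2, 4, 3, 3]
See 3: counts = {3: 1}
See 2: counts = {3: 1, 2: 1}
See 4: counts = {3: 1, 2: 1, 4: 1}
See 4: counts = {3: 1, 2: 1, 4: 2}
See 2: counts = {3: 1, 2: 2, 4: 2}
See 4: counts = {3: 1, 2: 2, 4: 3}
See 3: counts = {3: 2, 2: 2, 4: 3}
See 3: counts = {3: 3, 2: 2, 4: 3}

{3: 3, 2: 2, 4: 3}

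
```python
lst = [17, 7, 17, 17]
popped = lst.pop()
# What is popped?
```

17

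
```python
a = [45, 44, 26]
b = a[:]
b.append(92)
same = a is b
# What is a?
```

After line 1: a = [45, 44, 26]
After line 2 (b = a[:] is a shallow copy, new object): a = [45, 44, 26], b = [45, 44, 26]
After line 3 (append only mutates b): a = [45, 44, 26], b = [45, 44, 26, 92]
After line 4 (same = a is b; different objects -> False): same = False

[45, 44, 26]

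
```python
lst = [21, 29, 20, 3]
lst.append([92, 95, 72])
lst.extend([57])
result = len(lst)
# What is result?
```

After line 1: lst = [21, 29, 20, 3]
After line 2 (append adds [92, 95, 72] as single element): lst = [21, 29, 20, 3, [92, 95, 72]]
After line 3 (extend unpacks [57], adds 57): lst = [21, 29, 20, 3, [92, 95, 72], 57]
After line 4: result = len(lst) = 6

6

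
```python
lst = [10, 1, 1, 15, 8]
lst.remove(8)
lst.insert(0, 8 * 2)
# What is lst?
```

After line 1: lst = [10, 1, 1, 15, 8]
After line 2 (remove first 8): lst = [10, 1, 1, 15]
After line 3 (insert 16 at index 0): lst = [16, 10, 1, 1, 15]

[16, 10, 1, 1, 15]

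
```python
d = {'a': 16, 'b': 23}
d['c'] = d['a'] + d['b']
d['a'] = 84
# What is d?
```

After line 1: d = {'a': 16, 'b': 23}
After line 2 (d['c'] = 16 + 23): d = {'a': 16, 'b': 23, 'c': 39}
After line 3: d = {'a': 84, 'b': 23, 'c': 39}

{'a': 84, 'b': 23, 'c': 39}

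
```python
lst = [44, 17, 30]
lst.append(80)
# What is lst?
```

[44, 17, 30, 80]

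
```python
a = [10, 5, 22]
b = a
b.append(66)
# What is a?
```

After line 1: a = [10, 5, 22]
After line 2 (b = a is an alias, same object): a = [10, 5, 22], b = [10, 5, 22]
After line 3 (b.append mutates the shared list): a = [10, 5, 22, 66], b = [10, 5, 22, 66]

[10, 5, 22, 66]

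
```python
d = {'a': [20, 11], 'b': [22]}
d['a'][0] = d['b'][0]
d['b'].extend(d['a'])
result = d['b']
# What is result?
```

After line 1: d = {'a': [20, 11], 'b': [22]}
After line 2 (a[0] = b[0] = 22): d = {'a': [22, 11], 'b': [22]}
After line 3 (b.extend(a) appends [22, 11]): d = {'a': [22, 11], 'b': [22, 22, 11]}
After line 4: result = d['b'] = [22, 22, 11]

[22, 22, 11]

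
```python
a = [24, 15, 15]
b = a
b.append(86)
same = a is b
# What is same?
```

After line 1: a = [24, 15, 15]
After line 2 (b = a is an alias, same object): a = [24, 15, 15], b = [24, 15, 15]
After line 3 (b.append mutates the shared list): a = [24, 15, 15, 86], b = [24, 15, 15, 86]
After line 4 (same = a is b; same object -> True): same = True

True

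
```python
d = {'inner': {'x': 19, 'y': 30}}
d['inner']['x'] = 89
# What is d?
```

After line 1: d = {'inner': {'x': 19, 'y': 30}}
After line 2 (inner x overwritten): d = {'inner': {'x': 89, 'y': 30}}

{'inner': {'x': 89, 'y': 30}}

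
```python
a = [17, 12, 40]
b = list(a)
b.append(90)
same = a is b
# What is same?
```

After line 1: a = [17, 12, 40]
After line 2 (b = list(a) is a shallow copy, new object): a = [17, 12, 40], b = [17, 12, 40]
After line 3 (append only mutates b): a = [17, 12, 40], b = [17, 12, 40, 90]
After line 4 (same = a is b; different objects -> False): same = False

False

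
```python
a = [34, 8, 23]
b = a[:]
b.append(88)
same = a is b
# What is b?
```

After line 1: a = [34, 8, 23]
After line 2 (b = a[:] is a shallow copy, new object): a = [34, 8, 23], b = [34, 8, 23]
After line 3 (append only mutates b): a = [34, 8, 23], b = [34, 8, 23, 88]
After line 4 (same = a is b; different objects -> False): same = False

[34, 8, 23, 88]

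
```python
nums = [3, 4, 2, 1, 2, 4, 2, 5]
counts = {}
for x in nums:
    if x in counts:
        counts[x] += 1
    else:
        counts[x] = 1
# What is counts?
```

Initial: counts = {}, nums = [3, 4, 2, 1, 2, 4, 2, 5]
See 3: counts = {3: 1}
See 4: counts = {3: 1, 4: 1}
See 2: counts = {3: 1, 4: 1, 2: 1}
See 1: counts = {3: 1, 4: 1, 2: 1, 1: 1}
See 2: counts = {3: 1, 4: 1, 2: 2, 1: 1}
See 4: counts = {3: 1, 4: 2, 2: 2, 1: 1}
See 2: counts = {3: 1, 4: 2, 2: 3, 1: 1}
See 5: counts = {3: 1, 4: 2, 2: 3, 1: 1, 5: 1}

{3: 1, 4: 2, 2: 3, 1: 1, 5: 1}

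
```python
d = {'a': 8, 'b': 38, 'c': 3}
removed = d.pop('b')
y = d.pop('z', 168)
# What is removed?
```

After line 1: d = {'a': 8, 'b': 38, 'c': 3}
After line 2 (pop 'b' returns 38): d = {'a': 8, 'c': 3}, removed = 38
After line 3 (pop 'z' missing, returns default 168): d = {'a': 8, 'c': 3}, y = 168

38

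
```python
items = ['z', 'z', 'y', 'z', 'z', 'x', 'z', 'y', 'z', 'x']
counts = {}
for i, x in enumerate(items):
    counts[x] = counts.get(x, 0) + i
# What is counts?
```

Initial: counts = {}, items = ['z', 'z', 'y', 'z', 'z', 'x', 'z', 'y', 'z', 'x']
i=0, x='z': counts = {'z': 0}
i=1, x='z': counts = {'z': 1}
i=2, x='y': counts = {'z': 1, 'y': 2}
i=3, x='z': counts = {'z': 4, 'y': 2}
i=4, x='z': counts = {'z': 8, 'y': 2}
i=5, x='x': counts = {'z': 8, 'y': 2, 'x': 5}
i=6, x='z': counts = {'z': 14, 'y': 2, 'x': 5}
i=7, x='y': counts = {'z': 14, 'y': 9, 'x': 5}
i=8, x='z': counts = {'z': 22, 'y': 9, 'x': 5}
i=9, x='x': counts = {'z': 22, 'y': 9, 'x': 14}

{'z': 22, 'y': 9, 'x': 14}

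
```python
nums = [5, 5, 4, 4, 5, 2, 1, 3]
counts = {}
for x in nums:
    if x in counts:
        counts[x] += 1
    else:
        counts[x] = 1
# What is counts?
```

Initial: counts = {}, nums = [5, 5, 4, 4, 5, 2, 1, 3]
See 5: counts = {5: 1}
See 5: counts = {5: 2}
See 4: counts = {5: 2, 4: 1}
See 4: counts = {5: 2, 4: 2}
See 5: counts = {5: 3, 4: 2}
See 2: counts = {5: 3, 4: 2, 2: 1}
See 1: counts = {5: 3, 4: 2, 2: 1, 1: 1}
See 3: counts = {5: 3, 4: 2, 2: 1, 1: 1, 3: 1}

{5: 3, 4: 2, 2: 1, 1: 1, 3: 1}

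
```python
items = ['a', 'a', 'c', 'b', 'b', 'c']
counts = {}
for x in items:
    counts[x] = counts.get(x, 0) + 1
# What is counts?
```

Initial: counts = {}, items = ['a', 'a', 'c', 'b', 'b', 'c']
See 'a': counts = {'a': 1}
See 'a': counts = {'a': 2}
See 'c': counts = {'a': 2, 'c': 1}
See 'b': counts = {'a': 2, 'c': 1, 'b': 1}
See 'b': counts = {'a': 2, 'c': 1, 'b': 2}
See 'c': counts = {'a': 2, 'c': 2, 'b': 2}

{'a': 2, 'c': 2, 'b': 2}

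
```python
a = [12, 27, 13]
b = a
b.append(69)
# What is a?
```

After line 1: a = [12, 27, 13]
After line 2 (b = a is an alias, same object): a = [12, 27, 13], b = [12, 27, 13]
After line 3 (b.append mutates the shared list): a = [12, 27, 13, 69], b = [12, 27, 13, 69]

[12, 27, 13, 69]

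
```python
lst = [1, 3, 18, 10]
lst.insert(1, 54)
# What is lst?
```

[1, 54, 3, 18, 10]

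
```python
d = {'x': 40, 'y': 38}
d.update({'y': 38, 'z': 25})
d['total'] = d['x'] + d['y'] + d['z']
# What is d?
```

After line 1: d = {'x': 40, 'y': 38}
After line 2 (y overwritten, z added): d = {'x': 40, 'y': 38, 'z': 25}
After line 3 (total = 40 + 38 + 25 = 103): d = {'x': 40, 'y': 38, 'z': 25, 'total': 103}

{'x': 40, 'y': 38, 'z': 25, 'total': 103}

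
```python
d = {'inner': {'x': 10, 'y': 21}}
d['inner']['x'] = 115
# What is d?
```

After line 1: d = {'inner': {'x': 10, 'y': 21}}
After line 2 (inner x overwritten): d = {'inner': {'x': 115, 'y': 21}}

{'inner': {'x': 115, 'y': 21}}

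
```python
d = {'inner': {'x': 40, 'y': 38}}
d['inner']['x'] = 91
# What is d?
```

After line 1: d = {'inner': {'x': 40, 'y': 38}}
After line 2 (inner x overwritten): d = {'inner': {'x': 91, 'y': 38}}

{'inner': {'x': 91, 'y': 38}}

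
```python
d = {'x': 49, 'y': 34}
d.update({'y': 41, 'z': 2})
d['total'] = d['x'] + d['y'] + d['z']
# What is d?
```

After line 1: d = {'x': 49, 'y': 34}
After line 2 (y overwritten, z added): d = {'x': 49, 'y': 41, 'z': 2}
After line 3 (total = 49 + 41 + 2 = 92): d = {'x': 49, 'y': 41, 'z': 2, 'total': 92}

{'x': 49, 'y': 41, 'z': 2, 'total': 92}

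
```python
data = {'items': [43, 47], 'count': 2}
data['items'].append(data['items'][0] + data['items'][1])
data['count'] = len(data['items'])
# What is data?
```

After line 1: data = {'items': [43, 47], 'count': 2}
After line 2 (append 43 + 47 = 90): data = {'items': [43, 47, 90], 'count': 2}
After line 3 (count = len(items) = 3): data = {'items': [43, 47, 90], 'count': 3}

{'items': [43, 47, 90], 'count': 3}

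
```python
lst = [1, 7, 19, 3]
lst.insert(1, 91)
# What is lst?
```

[1, 91, 7, 19, 3]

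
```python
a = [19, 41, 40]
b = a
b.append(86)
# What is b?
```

After line 1: a = [19, 41, 40]
After line 2 (b = a is an alias, same object): a = [19, 41, 40], b = [19, 41, 40]
After line 3 (b.append mutates the shared list): a = [19, 41, 40, 86], b = [19, 41, 40, 86]

[19, 41, 40, 86]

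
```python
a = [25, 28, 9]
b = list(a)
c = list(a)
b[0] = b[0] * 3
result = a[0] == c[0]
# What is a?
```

After line 1: a = [25, 28, 9]
After line 2 (b = list(a), copy): a = [25, 28, 9], b = [25, 28, 9]
After line 3 (c = list(a) is a copy, new object): c = [25, 28, 9]
After line 4 (b[0] = 25 * 3 = 75; only b mutates (copy)): a = [25, 28, 9], b = [75, 28, 9], c = [25, 28, 9]
After line 5 (a[0] = 25, c[0] = 25; result = True)

[25, 28, 9]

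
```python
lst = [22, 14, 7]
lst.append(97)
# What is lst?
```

[22, 14, 7, 97]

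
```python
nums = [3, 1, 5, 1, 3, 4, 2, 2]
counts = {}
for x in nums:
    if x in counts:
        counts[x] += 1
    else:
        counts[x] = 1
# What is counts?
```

Initial: counts = {}, nums = [3, 1, 5, 1, 3, 4, 2, 2]
See 3: counts = {3: 1}
See 1: counts = {3: 1, 1: 1}
See 5: counts = {3: 1, 1: 1, 5: 1}
See 1: counts = {3: 1, 1: 2, 5: 1}
See 3: counts = {3: 2, 1: 2, 5: 1}
See 4: counts = {3: 2, 1: 2, 5: 1, 4: 1}
See 2: counts = {3: 2, 1: 2, 5: 1, 4: 1, 2: 1}
See 2: counts = {3: 2, 1: 2, 5: 1, 4: 1, 2: 2}

{3: 2, 1: 2, 5: 1, 4: 1, 2: 2}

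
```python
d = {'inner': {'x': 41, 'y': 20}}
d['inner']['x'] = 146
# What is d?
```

After line 1: d = {'inner': {'x': 41, 'y': 20}}
After line 2 (inner x overwritten): d = {'inner': {'x': 146, 'y': 20}}

{'inner': {'x': 146, 'y': 20}}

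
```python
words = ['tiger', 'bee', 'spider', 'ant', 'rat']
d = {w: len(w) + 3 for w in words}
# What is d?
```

{'tiger': 8, 'bee': 6, 'spider': 9, 'ant': 6, 'rat': 6}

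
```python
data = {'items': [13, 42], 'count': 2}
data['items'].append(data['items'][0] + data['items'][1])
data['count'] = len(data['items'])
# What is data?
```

After line 1: data = {'items': [13, 42], 'count': 2}
After line 2 (append 13 + 42 = 55): data = {'items': [13, 42, 55], 'count': 2}
After line 3 (count = len(items) = 3): data = {'items': [13, 42, 55], 'count': 3}

{'items': [13, 42, 55], 'count': 3}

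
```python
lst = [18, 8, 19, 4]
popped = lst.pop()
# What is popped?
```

4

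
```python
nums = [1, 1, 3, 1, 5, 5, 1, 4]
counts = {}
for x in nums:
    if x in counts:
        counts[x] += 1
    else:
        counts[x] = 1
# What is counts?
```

Initial: counts = {}, nums = [1, 1, 3, 1, 5, 5, 1, 4]
See 1: counts = {1: 1}
See 1: counts = {1: 2}
See 3: counts = {1: 2, 3: 1}
See 1: counts = {1: 3, 3: 1}
See 5: counts = {1: 3, 3: 1, 5: 1}
See 5: counts = {1: 3, 3: 1, 5: 2}
See 1: counts = {1: 4, 3: 1, 5: 2}
See 4: counts = {1: 4, 3: 1, 5: 2, 4: 1}

{1: 4, 3: 1, 5: 2, 4: 1}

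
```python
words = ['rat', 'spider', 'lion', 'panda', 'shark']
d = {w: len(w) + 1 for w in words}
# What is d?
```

{'rat': 4, 'spider': 7, 'lion': 5, 'panda': 6, 'shark': 6}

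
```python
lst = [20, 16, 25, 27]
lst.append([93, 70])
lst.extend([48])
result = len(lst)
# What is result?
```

After line 1: lst = [20, 16, 25, 27]
After line 2 (append adds [93, 70] as single element): lst = [20, 16, 25, 27, [93, 70]]
After line 3 (extend unpacks [48], adds 48): lst = [20, 16, 25, 27, [93, 70], 48]
After line 4: result = len(lst) = 6

6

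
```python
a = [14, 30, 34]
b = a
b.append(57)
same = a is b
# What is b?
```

After line 1: a = [14, 30, 34]
After line 2 (b = a is an alias, same object): a = [14, 30, 34], b = [14, 30, 34]
After line 3 (b.append mutates the shared list): a = [14, 30, 34, 57], b = [14, 30, 34, 57]
After line 4 (same = a is b; same object -> True): same = True

[14, 30, 34, 57]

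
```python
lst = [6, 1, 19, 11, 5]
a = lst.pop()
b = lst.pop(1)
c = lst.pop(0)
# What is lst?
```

After line 1: lst = [6, 1, 19, 11, 5]
After line 2 (pop() -> a = 5): lst = [6, 1, 19, 11]
After line 3 (pop(1) -> b = 1): lst = [6, 19, 11]
After line 4 (pop(0) -> c = 6): lst = [19, 11]

[19, 11]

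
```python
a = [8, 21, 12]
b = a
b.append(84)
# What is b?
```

After line 1: a = [8, 21, 12]
After line 2 (b = a is an alias, same object): a = [8, 21, 12], b = [8, 21, 12]
After line 3 (b.append mutates the shared list): a = [8, 21, 12, 84], b = [8, 21, 12, 84]

[8, 21, 12, 84]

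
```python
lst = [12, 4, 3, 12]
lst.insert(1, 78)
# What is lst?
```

[12, 78, 4, 3, 12]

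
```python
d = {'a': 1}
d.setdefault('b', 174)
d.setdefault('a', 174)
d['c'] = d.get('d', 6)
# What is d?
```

After line 1: d = {'a': 1}
After line 2 (setdefault adds 'b'=174): d = {'a': 1, 'b': 174}
After line 3 (setdefault 'a' no-op, already exists): d = {'a': 1, 'b': 174}
After line 4 (get('d', 6) returns default since 'd' not in d): d = {'a': 1, 'b': 174, 'c': 6}

{'a': 1, 'b': 174, 'c': 6}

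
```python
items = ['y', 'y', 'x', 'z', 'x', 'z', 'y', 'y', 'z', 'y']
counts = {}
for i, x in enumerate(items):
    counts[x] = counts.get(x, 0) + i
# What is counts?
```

Initial: counts = {}, items = ['y', 'y', 'x', 'z', 'x', 'z', 'y', 'y', 'z', 'y']
i=0, x='y': counts = {'y': 0}
i=1, x='y': counts = {'y': 1}
i=2, x='x': counts = {'y': 1, 'x': 2}
i=3, x='z': counts = {'y': 1, 'x': 2, 'z': 3}
i=4, x='x': counts = {'y': 1, 'x': 6, 'z': 3}
i=5, x='z': counts = {'y': 1, 'x': 6, 'z': 8}
i=6, x='y': counts = {'y': 7, 'x': 6, 'z': 8}
i=7, x='y': counts = {'y': 14, 'x': 6, 'z': 8}
i=8, x='z': counts = {'y': 14, 'x': 6, 'z': 16}
i=9, x='y': counts = {'y': 23, 'x': 6, 'z': 16}

{'y': 23, 'x': 6, 'z': 16}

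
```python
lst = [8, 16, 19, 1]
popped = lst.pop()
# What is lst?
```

[8, 16, 19]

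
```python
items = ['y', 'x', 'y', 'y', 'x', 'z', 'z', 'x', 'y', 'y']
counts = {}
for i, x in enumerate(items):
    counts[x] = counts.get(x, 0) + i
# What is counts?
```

Initial: counts = {}, items = ['y', 'x', 'y', 'y', 'x', 'z', 'z', 'x', 'y', 'y']
i=0, x='y': counts = {'y': 0}
i=1, x='x': counts = {'y': 0, 'x': 1}
i=2, x='y': counts = {'y': 2, 'x': 1}
i=3, x='y': counts = {'y': 5, 'x': 1}
i=4, x='x': counts = {'y': 5, 'x': 5}
i=5, x='z': counts = {'y': 5, 'x': 5, 'z': 5}
i=6, x='z': counts = {'y': 5, 'x': 5, 'z': 11}
i=7, x='x': counts = {'y': 5, 'x': 12, 'z': 11}
i=8, x='y': counts = {'y': 13, 'x': 12, 'z': 11}
i=9, x='y': counts = {'y': 22, 'x': 12, 'z': 11}

{'y': 22, 'x': 12, 'z': 11}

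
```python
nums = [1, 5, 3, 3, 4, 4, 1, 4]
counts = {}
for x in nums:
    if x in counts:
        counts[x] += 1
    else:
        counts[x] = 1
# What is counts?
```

Initial: counts = {}, nums = [1, 5, 3, 3, 4, 4, 1, 4]
See 1: counts = {1: 1}
See 5: counts = {1: 1, 5: 1}
See 3: counts = {1: 1, 5: 1, 3: 1}
See 3: counts = {1: 1, 5: 1, 3: 2}
See 4: counts = {1: 1, 5: 1, 3: 2, 4: 1}
See 4: counts = {1: 1, 5: 1, 3: 2, 4: 2}
See 1: counts = {1: 2, 5: 1, 3: 2, 4: 2}
See 4: counts = {1: 2, 5: 1, 3: 2, 4: 3}

{1: 2, 5: 1, 3: 2, 4: 3}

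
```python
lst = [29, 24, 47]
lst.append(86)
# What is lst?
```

[29, 24, 47, 86]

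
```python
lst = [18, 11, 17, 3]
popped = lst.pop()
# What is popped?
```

3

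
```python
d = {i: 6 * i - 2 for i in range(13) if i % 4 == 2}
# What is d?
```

{2: 10, 6: 34, 10: 58}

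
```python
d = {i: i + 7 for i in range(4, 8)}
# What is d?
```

{4: 11, 5: 12, 6: 13, 7: 14}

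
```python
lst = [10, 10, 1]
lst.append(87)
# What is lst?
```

[10, 10, 1, 87]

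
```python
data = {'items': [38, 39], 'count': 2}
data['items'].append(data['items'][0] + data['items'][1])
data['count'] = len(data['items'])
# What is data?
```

After line 1: data = {'items': [38, 39], 'count': 2}
After line 2 (append 38 + 39 = 77): data = {'items': [38, 39, 77], 'count': 2}
After line 3 (count = len(items) = 3): data = {'items': [38, 39, 77], 'count': 3}

{'items': [38, 39, 77], 'count': 3}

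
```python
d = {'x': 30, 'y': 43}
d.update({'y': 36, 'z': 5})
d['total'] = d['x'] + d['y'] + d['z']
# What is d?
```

After line 1: d = {'x': 30, 'y': 43}
After line 2 (y overwritten, z added): d = {'x': 30, 'y': 36, 'z': 5}
After line 3 (total = 30 + 36 + 5 = 71): d = {'x': 30, 'y': 36, 'z': 5, 'total': 71}

{'x': 30, 'y': 36, 'z': 5, 'total': 71}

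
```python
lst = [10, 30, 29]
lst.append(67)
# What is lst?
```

[10, 30, 29, 67]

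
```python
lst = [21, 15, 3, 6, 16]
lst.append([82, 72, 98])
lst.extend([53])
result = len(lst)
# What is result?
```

After line 1: lst = [21, 15, 3, 6, 16]
After line 2 (append adds [82, 72, 98] as single element): lst = [21, 15, 3, 6, 16, [82, 72, 98]]
After line 3 (extend unpacks [53], adds 53): lst = [21, 15, 3, 6, 16, [82, 72, 98], 53]
After line 4: result = len(lst) = 7

7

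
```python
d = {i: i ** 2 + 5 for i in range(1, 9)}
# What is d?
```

{1: 6, 2: 9, 3: 14, 4: 21, 5: 30, 6: 41, 7: 54, 8: 69}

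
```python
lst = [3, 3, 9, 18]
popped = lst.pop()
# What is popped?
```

18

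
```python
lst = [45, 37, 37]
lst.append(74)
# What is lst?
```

[45, 37, 37, 74]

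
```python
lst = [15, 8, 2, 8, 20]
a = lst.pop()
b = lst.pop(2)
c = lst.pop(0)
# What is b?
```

After line 1: lst = [15, 8, 2, 8, 20]
After line 2 (pop() -> a = 20): lst = [15, 8, 2, 8]
After line 3 (pop(2) -> b = 2): lst = [15, 8, 8]
After line 4 (pop(0) -> c = 15): lst = [8, 8]

2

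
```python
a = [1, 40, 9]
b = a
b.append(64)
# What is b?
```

After line 1: a = [1, 40, 9]
After line 2 (b = a is an alias, same object): a = [1, 40, 9], b = [1, 40, 9]
After line 3 (b.append mutates the shared list): a = [1, 40, 9, 64], b = [1, 40, 9, 64]

[1, 40, 9, 64]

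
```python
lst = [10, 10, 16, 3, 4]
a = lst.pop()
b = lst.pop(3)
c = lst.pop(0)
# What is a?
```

After line 1: lst = [10, 10, 16, 3, 4]
After line 2 (pop() -> a = 4): lst = [10, 10, 16, 3]
After line 3 (pop(3) -> b = 3): lst = [10, 10, 16]
After line 4 (pop(0) -> c = 10): lst = [10, 16]

4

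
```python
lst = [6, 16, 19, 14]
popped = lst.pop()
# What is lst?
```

[6, 16, 19]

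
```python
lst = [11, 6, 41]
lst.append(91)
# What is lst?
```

[11, 6, 41, 91]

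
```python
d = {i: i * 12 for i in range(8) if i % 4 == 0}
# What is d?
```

{0: 0, 4: 48}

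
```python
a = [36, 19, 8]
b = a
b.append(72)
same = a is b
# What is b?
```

After line 1: a = [36, 19, 8]
After line 2 (b = a is an alias, same object): a = [36, 19, 8], b = [36, 19, 8]
After line 3 (b.append mutates the shared list): a = [36, 19, 8, 72], b = [36, 19, 8, 72]
After line 4 (same = a is b; same object -> True): same = True

[36, 19, 8, 72]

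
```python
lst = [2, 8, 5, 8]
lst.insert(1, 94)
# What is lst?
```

[2, 94, 8, 5, 8]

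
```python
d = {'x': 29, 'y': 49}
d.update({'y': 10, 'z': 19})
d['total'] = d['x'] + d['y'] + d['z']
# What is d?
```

After line 1: d = {'x': 29, 'y': 49}
After line 2 (y overwritten, z added): d = {'x': 29, 'y': 10, 'z': 19}
After line 3 (total = 29 + 10 + 19 = 58): d = {'x': 29, 'y': 10, 'z': 19, 'total': 58}

{'x': 29, 'y': 10, 'z': 19, 'total': 58}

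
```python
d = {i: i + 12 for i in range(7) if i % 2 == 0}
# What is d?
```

{0: 12, 2: 14, 4: 16, 6: 18}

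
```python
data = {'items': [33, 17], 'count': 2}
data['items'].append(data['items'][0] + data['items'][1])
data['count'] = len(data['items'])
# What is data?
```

After line 1: data = {'items': [33, 17], 'count': 2}
After line 2 (append 33 + 17 = 50): data = {'items': [33, 17, 50], 'count': 2}
After line 3 (count = len(items) = 3): data = {'items': [33, 17, 50], 'count': 3}

{'items': [33, 17, 50], 'count': 3}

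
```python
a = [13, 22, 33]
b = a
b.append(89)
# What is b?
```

After line 1: a = [13, 22, 33]
After line 2 (b = a is an alias, same object): a = [13, 22, 33], b = [13, 22, 33]
After line 3 (b.append mutates the shared list): a = [13, 22, 33, 89], b = [13, 22, 33, 89]

[13, 22, 33, 89]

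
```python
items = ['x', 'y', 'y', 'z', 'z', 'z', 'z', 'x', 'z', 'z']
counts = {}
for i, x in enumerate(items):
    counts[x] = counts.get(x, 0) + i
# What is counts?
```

Initial: counts = {}, items = ['x', 'y', 'y', 'z', 'z', 'z', 'z', 'x', 'z', 'z']
i=0, x='x': counts = {'x': 0}
i=1, x='y': counts = {'x': 0, 'y': 1}
i=2, x='y': counts = {'x': 0, 'y': 3}
i=3, x='z': counts = {'x': 0, 'y': 3, 'z': 3}
i=4, x='z': counts = {'x': 0, 'y': 3, 'z': 7}
i=5, x='z': counts = {'x': 0, 'y': 3, 'z': 12}
i=6, x='z': counts = {'x': 0, 'y': 3, 'z': 18}
i=7, x='x': counts = {'x': 7, 'y': 3, 'z': 18}
i=8, x='z': counts = {'x': 7, 'y': 3, 'z': 26}
i=9, x='z': counts = {'x': 7, 'y': 3, 'z': 35}

{'x': 7, 'y': 3, 'z': 35}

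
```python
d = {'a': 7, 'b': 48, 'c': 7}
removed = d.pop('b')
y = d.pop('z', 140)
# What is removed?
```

After line 1: d = {'a': 7, 'b': 48, 'c': 7}
After line 2 (pop 'b' returns 48): d = {'a': 7, 'c': 7}, removed = 48
After line 3 (pop 'z' missing, returns default 140): d = {'a': 7, 'c': 7}, y = 140

48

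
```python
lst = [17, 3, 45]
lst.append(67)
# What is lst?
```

[17, 3, 45, 67]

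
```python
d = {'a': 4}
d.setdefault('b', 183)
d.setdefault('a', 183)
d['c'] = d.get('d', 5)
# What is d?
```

After line 1: d = {'a': 4}
After line 2 (setdefault adds 'b'=183): d = {'a': 4, 'b': 183}
After line 3 (setdefault 'a' no-op, already exists): d = {'a': 4, 'b': 183}
After line 4 (get('d', 5) returns default since 'd' not in d): d = {'a': 4, 'b': 183, 'c': 5}

{'a': 4, 'b': 183, 'c': 5}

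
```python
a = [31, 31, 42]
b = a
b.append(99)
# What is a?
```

After line 1: a = [31, 31, 42]
After line 2 (b = a is an alias, same object): a = [31, 31, 42], b = [31, 31, 42]
After line 3 (b.append mutates the shared list): a = [31, 31, 42, 99], b = [31, 31, 42, 99]

[31, 31, 42, 99]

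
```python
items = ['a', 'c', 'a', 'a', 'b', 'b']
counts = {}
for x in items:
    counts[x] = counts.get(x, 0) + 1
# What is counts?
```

Initial: counts = {}, items = ['a', 'c', 'a', 'a', 'b', 'b']
See 'a': counts = {'a': 1}
See 'c': counts = {'a': 1, 'c': 1}
See 'a': counts = {'a': 2, 'c': 1}
See 'a': counts = {'a': 3, 'c': 1}
See 'b': counts = {'a': 3, 'c': 1, 'b': 1}
See 'b': counts = {'a': 3, 'c': 1, 'b': 2}

{'a': 3, 'c': 1, 'b': 2}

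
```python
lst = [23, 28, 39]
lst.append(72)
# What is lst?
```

[23, 28, 39, 72]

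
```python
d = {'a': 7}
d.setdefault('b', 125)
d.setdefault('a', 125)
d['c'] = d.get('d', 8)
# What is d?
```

After line 1: d = {'a': 7}
After line 2 (setdefault adds 'b'=125): d = {'a': 7, 'b': 125}
After line 3 (setdefault 'a' no-op, already exists): d = {'a': 7, 'b': 125}
After line 4 (get('d', 8) returns default since 'd' not in d): d = {'a': 7, 'b': 125, 'c': 8}

{'a': 7, 'b': 125, 'c': 8}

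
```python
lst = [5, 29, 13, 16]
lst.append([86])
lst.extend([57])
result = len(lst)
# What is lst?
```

After line 1: lst = [5, 29, 13, 16]
After line 2 (append adds [86] as single element): lst = [5, 29, 13, 16, [86]]
After line 3 (extend unpacks [57], adds 57): lst = [5, 29, 13, 16, [86], 57]
After line 4: result = len(lst) = 6

[5, 29, 13, 16, [86], 57]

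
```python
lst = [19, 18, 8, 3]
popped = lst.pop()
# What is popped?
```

3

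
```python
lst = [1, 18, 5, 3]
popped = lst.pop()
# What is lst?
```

[1, 18, 5]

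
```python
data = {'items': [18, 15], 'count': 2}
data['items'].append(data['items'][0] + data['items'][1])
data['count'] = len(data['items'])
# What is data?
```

After line 1: data = {'items': [18, 15], 'count': 2}
After line 2 (append 18 + 15 = 33): data = {'items': [18, 15, 33], 'count': 2}
After line 3 (count = len(items) = 3): data = {'items': [18, 15, 33], 'count': 3}

{'items': [18, 15, 33], 'count': 3}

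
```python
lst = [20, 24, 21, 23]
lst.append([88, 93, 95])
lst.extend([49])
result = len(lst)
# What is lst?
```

After line 1: lst = [20, 24, 21, 23]
After line 2 (append adds [88, 93, 95] as single element): lst = [20, 24, 21, 23, [88, 93, 95]]
After line 3 (extend unpacks [49], adds 49): lst = [20, 24, 21, 23, [88, 93, 95], 49]
After line 4: result = len(lst) = 6

[20, 24, 21, 23, [88, 93, 95], 49]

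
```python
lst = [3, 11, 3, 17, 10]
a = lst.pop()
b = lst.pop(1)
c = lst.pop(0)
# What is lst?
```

After line 1: lst = [3, 11, 3, 17, 10]
After line 2 (pop() -> a = 10): lst = [3, 11, 3, 17]
After line 3 (pop(1) -> b = 11): lst = [3, 3, 17]
After line 4 (pop(0) -> c = 3): lst = [3, 17]

[3, 17]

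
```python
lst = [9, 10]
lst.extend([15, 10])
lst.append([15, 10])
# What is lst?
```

After line 1: lst = [9, 10]
After line 2 (extend unpacks [15, 10]): lst = [9, 10, 15, 10]
After line 3 (append adds [15, 10] as single element): lst = [9, 10, 15, 10, [15, 10]]

[9, 10, 15, 10, [15, 10]]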